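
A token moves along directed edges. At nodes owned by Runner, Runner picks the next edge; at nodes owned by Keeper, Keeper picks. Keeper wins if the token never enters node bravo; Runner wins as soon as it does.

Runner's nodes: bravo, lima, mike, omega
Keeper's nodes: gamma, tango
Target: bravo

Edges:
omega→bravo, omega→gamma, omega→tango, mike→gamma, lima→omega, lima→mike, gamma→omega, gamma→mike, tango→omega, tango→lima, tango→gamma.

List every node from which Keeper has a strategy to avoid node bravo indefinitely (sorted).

A0 = {bravo}
A1: add {omega} — omega (Runner) has omega→bravo.
A2: add {lima} — lima (Runner) has lima→omega.
A3 = A2; e.g. mike (Runner) has no edge into A2. Fixed point.
Runner's attractor = {bravo, lima, omega}; Keeper avoids the target exactly from the complement.

gamma, mike, tango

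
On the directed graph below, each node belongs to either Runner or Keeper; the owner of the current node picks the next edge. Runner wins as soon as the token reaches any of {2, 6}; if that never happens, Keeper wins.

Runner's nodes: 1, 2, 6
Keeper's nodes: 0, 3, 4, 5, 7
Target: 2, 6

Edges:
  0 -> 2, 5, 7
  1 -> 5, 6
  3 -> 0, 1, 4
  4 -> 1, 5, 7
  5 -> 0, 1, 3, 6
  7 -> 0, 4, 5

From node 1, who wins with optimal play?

Runner

A0 = {2, 6}
A1: add {1} — 1 (Runner) has 1→6.
A2 = A1; e.g. 0 (Keeper) can still go to 5. Fixed point.
1 ∈ A1, so Runner can force the target.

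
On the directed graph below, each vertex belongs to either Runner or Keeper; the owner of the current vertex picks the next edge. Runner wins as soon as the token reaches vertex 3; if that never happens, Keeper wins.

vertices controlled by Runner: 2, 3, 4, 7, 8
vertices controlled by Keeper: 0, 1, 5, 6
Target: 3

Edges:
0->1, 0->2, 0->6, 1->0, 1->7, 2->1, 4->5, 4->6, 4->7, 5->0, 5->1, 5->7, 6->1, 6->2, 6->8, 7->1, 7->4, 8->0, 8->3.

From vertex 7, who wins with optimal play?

Keeper

A0 = {3}
A1: add {8} — 8 (Runner) has 8→3.
A2 = A1; e.g. 0 (Keeper) can still go to 1. Fixed point.
7 never enters the attractor, so Keeper can avoid the target forever.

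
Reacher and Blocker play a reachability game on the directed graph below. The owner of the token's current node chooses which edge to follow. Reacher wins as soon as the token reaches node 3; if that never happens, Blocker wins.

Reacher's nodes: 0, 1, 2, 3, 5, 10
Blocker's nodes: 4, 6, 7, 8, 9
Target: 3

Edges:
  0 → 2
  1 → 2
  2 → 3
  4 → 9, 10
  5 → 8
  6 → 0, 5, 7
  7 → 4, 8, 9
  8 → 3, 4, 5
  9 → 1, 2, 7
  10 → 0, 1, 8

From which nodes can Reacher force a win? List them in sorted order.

0, 1, 2, 3, 10

A0 = {3}
A1: add {2} — 2 (Reacher) has 2→3.
A2: add {0, 1} — 0 (Reacher) has 0→2; 1 (Reacher) has 1→2.
A3: add {10} — 10 (Reacher) has 10→0.
A4 = A3; e.g. 4 (Blocker) can still go to 9. Fixed point.
Reacher's winning region = {0, 1, 2, 3, 10}.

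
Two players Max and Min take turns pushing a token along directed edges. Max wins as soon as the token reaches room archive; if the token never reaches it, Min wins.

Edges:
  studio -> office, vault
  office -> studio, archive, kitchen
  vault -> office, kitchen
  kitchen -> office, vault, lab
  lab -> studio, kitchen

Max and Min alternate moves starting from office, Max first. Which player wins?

Track states (vertex, player-to-move).
A0 = {(archive,Max), (archive,Min)}
A1: add {(office,Max)}.
(office,Max) ∈ A1 ⇒ Max forces the target.

Max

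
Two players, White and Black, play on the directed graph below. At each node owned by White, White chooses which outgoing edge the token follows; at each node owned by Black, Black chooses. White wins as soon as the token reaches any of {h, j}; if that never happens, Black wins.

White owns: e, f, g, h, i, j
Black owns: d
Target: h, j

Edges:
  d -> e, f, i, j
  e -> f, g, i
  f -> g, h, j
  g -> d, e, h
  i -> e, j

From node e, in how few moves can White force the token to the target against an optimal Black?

2

A0 = {h, j}
A1: add {f, g, i} — f (White) has f→h; g (White) has g→h; i (White) has i→j.
A2: add {e} — e (White) has e→f.
e enters the attractor at level 2, so White can force the target in 2 moves from there.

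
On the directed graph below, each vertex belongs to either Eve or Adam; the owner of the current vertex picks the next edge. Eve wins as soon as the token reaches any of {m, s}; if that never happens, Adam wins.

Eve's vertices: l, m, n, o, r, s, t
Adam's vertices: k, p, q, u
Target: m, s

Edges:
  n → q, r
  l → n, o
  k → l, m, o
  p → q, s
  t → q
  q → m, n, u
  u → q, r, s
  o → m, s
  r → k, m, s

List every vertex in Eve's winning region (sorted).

A0 = {m, s}
A1: add {o, r} — o (Eve) has o→m; r (Eve) has r→m.
A2: add {l, n} — l (Eve) has l→o; n (Eve) has n→r.
A3: add {k} — k (Adam): all of {l, m, o} already in.
A4 = A3; e.g. p (Adam) can still go to q. Fixed point.
Eve's winning region = {k, l, m, n, o, r, s}.

k, l, m, n, o, r, s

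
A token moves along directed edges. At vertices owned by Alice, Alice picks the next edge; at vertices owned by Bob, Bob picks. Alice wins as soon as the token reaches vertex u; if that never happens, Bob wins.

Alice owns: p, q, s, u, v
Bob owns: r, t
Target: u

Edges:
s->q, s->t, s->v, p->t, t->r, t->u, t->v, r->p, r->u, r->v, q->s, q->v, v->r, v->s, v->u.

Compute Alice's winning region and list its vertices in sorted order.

q, s, u, v

A0 = {u}
A1: add {v} — v (Alice) has v→u.
A2: add {q, s} — q (Alice) has q→v; s (Alice) has s→v.
A3 = A2; e.g. p (Alice) has no edge into A2. Fixed point.
Alice's winning region = {q, s, u, v}.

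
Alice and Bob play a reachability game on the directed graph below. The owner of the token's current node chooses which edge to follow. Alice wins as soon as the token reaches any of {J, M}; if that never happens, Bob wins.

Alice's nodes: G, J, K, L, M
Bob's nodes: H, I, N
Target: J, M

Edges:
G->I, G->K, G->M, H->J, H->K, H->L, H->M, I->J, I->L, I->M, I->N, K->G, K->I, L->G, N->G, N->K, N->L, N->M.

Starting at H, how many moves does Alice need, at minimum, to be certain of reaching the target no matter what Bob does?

A0 = {J, M}
A1: add {G} — G (Alice) has G→M.
A2: add {K, L} — K (Alice) has K→G; L (Alice) has L→G.
A3: add {H, N} — H (Bob): all of {J, K, L, M} already in; N (Bob): all of {G, K, L, M} already in.
H enters the attractor at level 3, so Alice can force the target in 3 moves from there.

3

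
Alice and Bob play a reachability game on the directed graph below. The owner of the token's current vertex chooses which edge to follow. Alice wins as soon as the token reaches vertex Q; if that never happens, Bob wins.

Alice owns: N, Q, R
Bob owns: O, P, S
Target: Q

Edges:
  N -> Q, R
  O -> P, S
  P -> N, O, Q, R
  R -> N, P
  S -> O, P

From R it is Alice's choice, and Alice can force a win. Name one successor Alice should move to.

A0 = {Q}
A1: add {N} — N (Alice) has N→Q.
A2: add {R} — R (Alice) has R→N.
A3 = A2; e.g. O (Bob) can still go to P. Fixed point.
From R, successor N is in the attractor (rank 1); the other successor P is not.

N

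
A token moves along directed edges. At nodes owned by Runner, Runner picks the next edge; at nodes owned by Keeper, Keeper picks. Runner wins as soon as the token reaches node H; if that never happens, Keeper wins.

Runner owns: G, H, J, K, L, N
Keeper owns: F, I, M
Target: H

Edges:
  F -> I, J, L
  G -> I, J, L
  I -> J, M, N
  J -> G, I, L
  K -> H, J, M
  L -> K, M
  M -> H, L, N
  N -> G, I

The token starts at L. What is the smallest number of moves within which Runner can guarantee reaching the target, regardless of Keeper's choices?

2

A0 = {H}
A1: add {K} — K (Runner) has K→H.
A2: add {L} — L (Runner) has L→K.
L enters the attractor at level 2, so Runner can force the target in 2 moves from there.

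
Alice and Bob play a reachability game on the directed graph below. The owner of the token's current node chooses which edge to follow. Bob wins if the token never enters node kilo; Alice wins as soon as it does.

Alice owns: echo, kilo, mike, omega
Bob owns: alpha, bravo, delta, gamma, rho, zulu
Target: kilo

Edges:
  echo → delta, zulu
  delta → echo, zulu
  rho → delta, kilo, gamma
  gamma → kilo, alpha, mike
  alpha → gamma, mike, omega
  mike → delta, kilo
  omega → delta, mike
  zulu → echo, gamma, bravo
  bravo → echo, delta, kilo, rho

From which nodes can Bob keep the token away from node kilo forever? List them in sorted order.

A0 = {kilo}
A1: add {mike} — mike (Alice) has mike→kilo.
A2: add {omega} — omega (Alice) has omega→mike.
A3 = A2; e.g. echo (Alice) has no edge into A2. Fixed point.
Alice's attractor = {kilo, mike, omega}; Bob avoids the target exactly from the complement.

alpha, bravo, delta, echo, gamma, rho, zulu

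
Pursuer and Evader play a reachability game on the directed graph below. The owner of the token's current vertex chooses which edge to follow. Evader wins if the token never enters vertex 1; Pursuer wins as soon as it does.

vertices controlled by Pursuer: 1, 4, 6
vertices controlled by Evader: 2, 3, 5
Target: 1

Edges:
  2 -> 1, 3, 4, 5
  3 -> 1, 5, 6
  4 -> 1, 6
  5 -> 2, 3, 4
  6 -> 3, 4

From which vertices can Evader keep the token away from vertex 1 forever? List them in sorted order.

A0 = {1}
A1: add {4} — 4 (Pursuer) has 4→1.
A2: add {6} — 6 (Pursuer) has 6→4.
A3 = A2; e.g. 2 (Evader) can still go to 3. Fixed point.
Pursuer's attractor = {1, 4, 6}; Evader avoids the target exactly from the complement.

2, 3, 5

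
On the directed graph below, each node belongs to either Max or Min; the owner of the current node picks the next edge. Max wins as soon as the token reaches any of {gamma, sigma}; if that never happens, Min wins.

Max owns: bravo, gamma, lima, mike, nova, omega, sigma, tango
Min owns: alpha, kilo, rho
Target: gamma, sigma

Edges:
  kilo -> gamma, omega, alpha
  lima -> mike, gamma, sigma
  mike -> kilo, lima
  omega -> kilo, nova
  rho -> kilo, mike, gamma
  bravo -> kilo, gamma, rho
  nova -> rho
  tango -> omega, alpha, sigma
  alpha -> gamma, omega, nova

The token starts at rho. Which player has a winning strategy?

A0 = {gamma, sigma}
A1: add {bravo, lima, tango} — lima (Max) has lima→gamma; bravo (Max) has bravo→gamma; tango (Max) has tango→sigma.
A2: add {mike} — mike (Max) has mike→lima.
A3 = A2; e.g. kilo (Min) can still go to omega. Fixed point.
rho never enters the attractor, so Min can avoid the target forever.

Min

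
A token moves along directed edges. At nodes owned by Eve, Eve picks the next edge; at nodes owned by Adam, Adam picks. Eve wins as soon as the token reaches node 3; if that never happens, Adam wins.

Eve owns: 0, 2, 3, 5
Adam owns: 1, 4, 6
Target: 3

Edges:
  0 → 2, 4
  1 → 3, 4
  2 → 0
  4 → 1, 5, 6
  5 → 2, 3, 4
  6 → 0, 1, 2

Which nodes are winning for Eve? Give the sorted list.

3, 5

A0 = {3}
A1: add {5} — 5 (Eve) has 5→3.
A2 = A1; e.g. 0 (Eve) has no edge into A1. Fixed point.
Eve's winning region = {3, 5}.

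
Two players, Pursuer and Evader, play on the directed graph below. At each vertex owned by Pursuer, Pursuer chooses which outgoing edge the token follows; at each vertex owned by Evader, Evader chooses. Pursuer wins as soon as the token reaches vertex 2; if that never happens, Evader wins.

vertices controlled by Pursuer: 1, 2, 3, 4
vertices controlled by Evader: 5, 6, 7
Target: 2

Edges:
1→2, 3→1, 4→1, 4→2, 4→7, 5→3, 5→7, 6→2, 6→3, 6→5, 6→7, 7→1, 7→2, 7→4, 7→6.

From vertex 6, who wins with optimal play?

Evader

A0 = {2}
A1: add {1, 4} — 1 (Pursuer) has 1→2; 4 (Pursuer) has 4→2.
A2: add {3} — 3 (Pursuer) has 3→1.
A3 = A2; e.g. 5 (Evader) can still go to 7. Fixed point.
6 never enters the attractor, so Evader can avoid the target forever.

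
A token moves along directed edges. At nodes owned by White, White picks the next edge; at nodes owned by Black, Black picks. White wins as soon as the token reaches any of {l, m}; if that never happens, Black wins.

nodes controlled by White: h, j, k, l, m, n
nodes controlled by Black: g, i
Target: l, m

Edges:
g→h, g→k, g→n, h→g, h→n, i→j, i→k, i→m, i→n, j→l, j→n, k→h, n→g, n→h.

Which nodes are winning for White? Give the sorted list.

j, l, m

A0 = {l, m}
A1: add {j} — j (White) has j→l.
A2 = A1; e.g. g (Black) can still go to h. Fixed point.
White's winning region = {j, l, m}.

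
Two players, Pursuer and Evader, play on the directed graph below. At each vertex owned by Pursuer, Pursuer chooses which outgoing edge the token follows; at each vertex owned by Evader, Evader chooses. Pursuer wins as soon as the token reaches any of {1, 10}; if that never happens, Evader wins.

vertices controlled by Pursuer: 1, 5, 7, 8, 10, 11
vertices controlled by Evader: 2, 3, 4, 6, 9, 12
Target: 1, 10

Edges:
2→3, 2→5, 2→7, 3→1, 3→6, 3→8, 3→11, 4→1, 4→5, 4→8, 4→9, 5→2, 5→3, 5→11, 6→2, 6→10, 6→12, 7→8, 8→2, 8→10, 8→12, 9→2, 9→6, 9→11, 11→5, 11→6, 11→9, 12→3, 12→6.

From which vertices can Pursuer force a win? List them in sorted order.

1, 7, 8, 10

A0 = {1, 10}
A1: add {8} — 8 (Pursuer) has 8→10.
A2: add {7} — 7 (Pursuer) has 7→8.
A3 = A2; e.g. 2 (Evader) can still go to 3. Fixed point.
Pursuer's winning region = {1, 7, 8, 10}.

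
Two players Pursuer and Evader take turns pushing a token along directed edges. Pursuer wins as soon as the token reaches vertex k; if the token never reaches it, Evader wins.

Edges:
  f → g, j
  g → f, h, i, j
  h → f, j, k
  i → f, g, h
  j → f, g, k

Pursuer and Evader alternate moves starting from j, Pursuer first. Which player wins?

Pursuer

Track states (vertex, player-to-move).
A0 = {(k,Pursuer), (k,Evader)}
A1: add {(h,Pursuer), (j,Pursuer)}.
(j,Pursuer) ∈ A1 ⇒ Pursuer forces the target.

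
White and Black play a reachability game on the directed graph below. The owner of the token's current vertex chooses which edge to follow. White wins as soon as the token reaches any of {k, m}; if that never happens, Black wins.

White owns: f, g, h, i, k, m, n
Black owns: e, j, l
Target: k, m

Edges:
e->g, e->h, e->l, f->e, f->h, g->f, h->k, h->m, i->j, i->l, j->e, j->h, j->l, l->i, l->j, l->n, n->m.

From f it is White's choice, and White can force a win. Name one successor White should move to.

A0 = {k, m}
A1: add {h, n} — h (White) has h→k; n (White) has n→m.
A2: add {f} — f (White) has f→h.
A3: add {g} — g (White) has g→f.
A4 = A3; e.g. e (Black) can still go to l. Fixed point.
From f, successor h is in the attractor (rank 1); the other successor e is not.

h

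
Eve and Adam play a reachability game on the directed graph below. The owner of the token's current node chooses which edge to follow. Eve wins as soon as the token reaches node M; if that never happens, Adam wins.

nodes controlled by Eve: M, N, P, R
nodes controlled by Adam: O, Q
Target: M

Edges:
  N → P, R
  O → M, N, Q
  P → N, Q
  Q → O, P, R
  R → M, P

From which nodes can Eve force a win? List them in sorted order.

M, N, P, R

A0 = {M}
A1: add {R} — R (Eve) has R→M.
A2: add {N} — N (Eve) has N→R.
A3: add {P} — P (Eve) has P→N.
A4 = A3; e.g. O (Adam) can still go to Q. Fixed point.
Eve's winning region = {M, N, P, R}.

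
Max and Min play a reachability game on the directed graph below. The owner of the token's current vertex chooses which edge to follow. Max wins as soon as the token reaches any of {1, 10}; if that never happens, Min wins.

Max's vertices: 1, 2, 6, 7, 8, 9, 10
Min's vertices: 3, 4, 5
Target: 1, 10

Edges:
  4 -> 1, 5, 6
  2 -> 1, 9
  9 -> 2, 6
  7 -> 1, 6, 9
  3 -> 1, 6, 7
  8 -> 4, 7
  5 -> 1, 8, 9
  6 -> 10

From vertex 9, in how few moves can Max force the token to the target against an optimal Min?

2

A0 = {1, 10}
A1: add {2, 6, 7} — 2 (Max) has 2→1; 6 (Max) has 6→10; 7 (Max) has 7→1.
A2: add {3, 8, 9} — 3 (Min): all of {1, 6, 7} already in; 8 (Max) has 8→7; 9 (Max) has 9→2.
9 enters the attractor at level 2, so Max can force the target in 2 moves from there.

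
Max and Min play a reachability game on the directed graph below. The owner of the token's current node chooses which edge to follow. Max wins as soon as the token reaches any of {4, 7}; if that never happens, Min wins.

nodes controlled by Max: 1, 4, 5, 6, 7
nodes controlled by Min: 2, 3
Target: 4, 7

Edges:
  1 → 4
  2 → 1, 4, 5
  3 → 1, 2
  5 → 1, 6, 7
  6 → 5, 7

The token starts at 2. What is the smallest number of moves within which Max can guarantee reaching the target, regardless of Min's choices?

A0 = {4, 7}
A1: add {1, 5, 6} — 1 (Max) has 1→4; 5 (Max) has 5→7; 6 (Max) has 6→7.
A2: add {2} — 2 (Min): all of {1, 4, 5} already in.
2 enters the attractor at level 2, so Max can force the target in 2 moves from there.

2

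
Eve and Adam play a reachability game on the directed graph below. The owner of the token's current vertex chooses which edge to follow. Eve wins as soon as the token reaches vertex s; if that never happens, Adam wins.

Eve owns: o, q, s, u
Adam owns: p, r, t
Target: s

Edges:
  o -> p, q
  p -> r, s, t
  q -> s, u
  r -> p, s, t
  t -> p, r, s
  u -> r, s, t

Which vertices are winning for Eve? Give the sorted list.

A0 = {s}
A1: add {q, u} — q (Eve) has q→s; u (Eve) has u→s.
A2: add {o} — o (Eve) has o→q.
A3 = A2; e.g. p (Adam) can still go to r. Fixed point.
Eve's winning region = {o, q, s, u}.

o, q, s, u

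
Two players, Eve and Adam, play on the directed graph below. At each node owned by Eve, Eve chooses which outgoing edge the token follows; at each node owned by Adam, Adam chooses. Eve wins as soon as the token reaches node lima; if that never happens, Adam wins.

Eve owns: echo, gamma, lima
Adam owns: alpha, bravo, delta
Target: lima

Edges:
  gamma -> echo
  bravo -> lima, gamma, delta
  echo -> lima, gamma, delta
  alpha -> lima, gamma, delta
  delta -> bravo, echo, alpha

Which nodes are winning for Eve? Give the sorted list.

echo, gamma, lima

A0 = {lima}
A1: add {echo} — echo (Eve) has echo→lima.
A2: add {gamma} — gamma (Eve) has gamma→echo.
A3 = A2; e.g. bravo (Adam) can still go to delta. Fixed point.
Eve's winning region = {echo, gamma, lima}.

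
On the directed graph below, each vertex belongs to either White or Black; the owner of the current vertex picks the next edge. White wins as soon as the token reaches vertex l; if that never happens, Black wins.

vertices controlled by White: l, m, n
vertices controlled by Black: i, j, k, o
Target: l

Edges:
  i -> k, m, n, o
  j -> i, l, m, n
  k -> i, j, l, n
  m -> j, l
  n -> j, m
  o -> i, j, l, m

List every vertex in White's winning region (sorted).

l, m, n

A0 = {l}
A1: add {m} — m (White) has m→l.
A2: add {n} — n (White) has n→m.
A3 = A2; e.g. i (Black) can still go to k. Fixed point.
White's winning region = {l, m, n}.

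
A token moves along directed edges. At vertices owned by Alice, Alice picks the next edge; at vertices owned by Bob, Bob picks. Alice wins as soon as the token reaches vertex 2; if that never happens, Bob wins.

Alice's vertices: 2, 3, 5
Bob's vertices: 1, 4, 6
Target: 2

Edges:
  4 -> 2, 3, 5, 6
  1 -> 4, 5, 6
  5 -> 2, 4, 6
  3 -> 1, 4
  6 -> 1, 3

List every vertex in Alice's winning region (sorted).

2, 5

A0 = {2}
A1: add {5} — 5 (Alice) has 5→2.
A2 = A1; e.g. 1 (Bob) can still go to 4. Fixed point.
Alice's winning region = {2, 5}.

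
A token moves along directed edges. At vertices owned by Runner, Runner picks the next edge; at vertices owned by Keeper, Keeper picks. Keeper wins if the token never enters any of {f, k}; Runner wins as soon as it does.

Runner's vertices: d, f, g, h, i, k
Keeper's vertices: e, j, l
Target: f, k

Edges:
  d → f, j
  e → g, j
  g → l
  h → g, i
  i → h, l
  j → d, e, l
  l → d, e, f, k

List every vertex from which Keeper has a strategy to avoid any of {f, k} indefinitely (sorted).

A0 = {f, k}
A1: add {d} — d (Runner) has d→f.
A2 = A1; e.g. e (Keeper) can still go to g. Fixed point.
Runner's attractor = {d, f, k}; Keeper avoids the target exactly from the complement.

e, g, h, i, j, l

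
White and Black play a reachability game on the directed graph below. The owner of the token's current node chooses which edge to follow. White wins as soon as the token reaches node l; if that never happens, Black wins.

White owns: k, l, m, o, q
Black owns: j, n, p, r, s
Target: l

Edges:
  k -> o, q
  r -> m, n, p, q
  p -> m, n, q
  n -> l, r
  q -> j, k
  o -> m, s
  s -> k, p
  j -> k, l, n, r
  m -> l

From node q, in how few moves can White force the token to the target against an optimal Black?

4

A0 = {l}
A1: add {m} — m (White) has m→l.
A2: add {o} — o (White) has o→m.
A3: add {k} — k (White) has k→o.
A4: add {q} — q (White) has q→k.
A5 = A4; e.g. j (Black) can still go to n. Fixed point.
q enters the attractor at level 4, so White can force the target in 4 moves from there.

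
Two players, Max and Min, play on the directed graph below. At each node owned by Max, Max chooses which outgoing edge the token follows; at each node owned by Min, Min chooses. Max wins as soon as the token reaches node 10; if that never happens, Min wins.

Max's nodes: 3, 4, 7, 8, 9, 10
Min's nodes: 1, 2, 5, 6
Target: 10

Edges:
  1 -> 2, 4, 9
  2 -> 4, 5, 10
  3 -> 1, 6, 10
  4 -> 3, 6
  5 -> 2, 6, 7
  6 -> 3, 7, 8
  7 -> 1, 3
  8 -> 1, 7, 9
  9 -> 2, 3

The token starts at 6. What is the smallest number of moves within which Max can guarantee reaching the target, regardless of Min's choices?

4

A0 = {10}
A1: add {3} — 3 (Max) has 3→10.
A2: add {4, 7, 9} — 4 (Max) has 4→3; 7 (Max) has 7→3; 9 (Max) has 9→3.
A3: add {8} — 8 (Max) has 8→7.
A4: add {6} — 6 (Min): all of {3, 7, 8} already in.
A5 = A4; e.g. 1 (Min) can still go to 2. Fixed point.
6 enters the attractor at level 4, so Max can force the target in 4 moves from there.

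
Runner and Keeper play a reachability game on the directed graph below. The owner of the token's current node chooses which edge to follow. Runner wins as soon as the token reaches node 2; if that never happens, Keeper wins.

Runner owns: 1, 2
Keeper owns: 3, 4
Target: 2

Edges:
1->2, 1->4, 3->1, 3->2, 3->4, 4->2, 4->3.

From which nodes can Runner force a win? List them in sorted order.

A0 = {2}
A1: add {1} — 1 (Runner) has 1→2.
A2 = A1; e.g. 3 (Keeper) can still go to 4. Fixed point.
Runner's winning region = {1, 2}.

1, 2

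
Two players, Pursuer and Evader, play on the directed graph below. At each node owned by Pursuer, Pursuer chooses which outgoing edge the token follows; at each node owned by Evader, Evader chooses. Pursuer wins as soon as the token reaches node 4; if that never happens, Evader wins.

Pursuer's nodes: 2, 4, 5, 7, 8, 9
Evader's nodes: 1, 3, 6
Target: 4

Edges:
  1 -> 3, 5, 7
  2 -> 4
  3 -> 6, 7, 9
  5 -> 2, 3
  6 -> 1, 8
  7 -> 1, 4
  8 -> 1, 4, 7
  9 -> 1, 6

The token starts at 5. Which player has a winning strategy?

Pursuer

A0 = {4}
A1: add {2, 7, 8} — 2 (Pursuer) has 2→4; 7 (Pursuer) has 7→4; 8 (Pursuer) has 8→4.
A2: add {5} — 5 (Pursuer) has 5→2.
A3 = A2; e.g. 1 (Evader) can still go to 3. Fixed point.
5 ∈ A2, so Pursuer can force the target.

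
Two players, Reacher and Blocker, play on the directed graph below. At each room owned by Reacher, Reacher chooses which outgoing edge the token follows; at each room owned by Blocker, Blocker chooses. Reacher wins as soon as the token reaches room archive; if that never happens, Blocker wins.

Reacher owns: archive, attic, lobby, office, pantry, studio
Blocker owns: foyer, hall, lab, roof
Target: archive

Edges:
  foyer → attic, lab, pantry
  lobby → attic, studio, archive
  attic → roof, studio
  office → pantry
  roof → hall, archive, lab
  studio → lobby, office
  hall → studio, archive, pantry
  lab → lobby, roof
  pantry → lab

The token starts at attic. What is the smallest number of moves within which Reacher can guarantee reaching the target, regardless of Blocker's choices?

3

A0 = {archive}
A1: add {lobby} — lobby (Reacher) has lobby→archive.
A2: add {studio} — studio (Reacher) has studio→lobby.
A3: add {attic} — attic (Reacher) has attic→studio.
A4 = A3; e.g. foyer (Blocker) can still go to lab. Fixed point.
attic enters the attractor at level 3, so Reacher can force the target in 3 moves from there.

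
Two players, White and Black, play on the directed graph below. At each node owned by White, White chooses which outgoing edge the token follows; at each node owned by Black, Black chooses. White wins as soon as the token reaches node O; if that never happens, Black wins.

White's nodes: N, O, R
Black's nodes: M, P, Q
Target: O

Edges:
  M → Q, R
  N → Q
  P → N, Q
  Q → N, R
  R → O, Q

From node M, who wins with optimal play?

A0 = {O}
A1: add {R} — R (White) has R→O.
A2 = A1; e.g. M (Black) can still go to Q. Fixed point.
M never enters the attractor, so Black can avoid the target forever.

Black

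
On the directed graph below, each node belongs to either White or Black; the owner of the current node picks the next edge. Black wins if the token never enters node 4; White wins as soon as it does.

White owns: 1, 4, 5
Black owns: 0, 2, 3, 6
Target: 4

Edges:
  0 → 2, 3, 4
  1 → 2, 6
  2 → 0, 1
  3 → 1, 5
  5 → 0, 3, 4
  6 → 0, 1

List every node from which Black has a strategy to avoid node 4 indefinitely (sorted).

A0 = {4}
A1: add {5} — 5 (White) has 5→4.
A2 = A1; e.g. 0 (Black) can still go to 2. Fixed point.
White's attractor = {4, 5}; Black avoids the target exactly from the complement.

0, 1, 2, 3, 6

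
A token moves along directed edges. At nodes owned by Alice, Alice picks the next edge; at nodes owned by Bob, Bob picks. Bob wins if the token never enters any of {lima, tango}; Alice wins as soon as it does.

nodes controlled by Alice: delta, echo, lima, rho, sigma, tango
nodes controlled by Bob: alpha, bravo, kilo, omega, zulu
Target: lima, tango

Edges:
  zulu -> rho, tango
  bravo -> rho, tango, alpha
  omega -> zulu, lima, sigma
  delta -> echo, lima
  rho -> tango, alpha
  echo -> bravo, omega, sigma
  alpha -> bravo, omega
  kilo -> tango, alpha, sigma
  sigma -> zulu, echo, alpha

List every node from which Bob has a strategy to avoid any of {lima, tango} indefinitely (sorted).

A0 = {lima, tango}
A1: add {delta, rho} — delta (Alice) has delta→lima; rho (Alice) has rho→tango.
A2: add {zulu} — zulu (Bob): all of {rho, tango} already in.
A3: add {sigma} — sigma (Alice) has sigma→zulu.
A4: add {echo, omega} — omega (Bob): all of {zulu, lima, sigma} already in; echo (Alice) has echo→sigma.
A5 = A4; e.g. bravo (Bob) can still go to alpha. Fixed point.
Alice's attractor = {delta, echo, lima, omega, rho, sigma, tango, zulu}; Bob avoids the target exactly from the complement.

alpha, bravo, kilo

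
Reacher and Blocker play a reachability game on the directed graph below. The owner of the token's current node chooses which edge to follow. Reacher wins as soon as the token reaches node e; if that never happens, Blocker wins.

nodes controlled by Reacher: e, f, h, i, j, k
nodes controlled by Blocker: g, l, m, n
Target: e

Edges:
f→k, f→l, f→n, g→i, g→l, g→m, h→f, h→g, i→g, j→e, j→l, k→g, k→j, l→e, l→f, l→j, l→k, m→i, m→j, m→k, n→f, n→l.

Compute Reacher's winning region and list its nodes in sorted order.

A0 = {e}
A1: add {j} — j (Reacher) has j→e.
A2: add {k} — k (Reacher) has k→j.
A3: add {f} — f (Reacher) has f→k.
A4: add {h, l} — h (Reacher) has h→f; l (Blocker): all of {e, f, j, k} already in.
A5: add {n} — n (Blocker): all of {f, l} already in.
A6 = A5; e.g. g (Blocker) can still go to i. Fixed point.
Reacher's winning region = {e, f, h, j, k, l, n}.

e, f, h, j, k, l, n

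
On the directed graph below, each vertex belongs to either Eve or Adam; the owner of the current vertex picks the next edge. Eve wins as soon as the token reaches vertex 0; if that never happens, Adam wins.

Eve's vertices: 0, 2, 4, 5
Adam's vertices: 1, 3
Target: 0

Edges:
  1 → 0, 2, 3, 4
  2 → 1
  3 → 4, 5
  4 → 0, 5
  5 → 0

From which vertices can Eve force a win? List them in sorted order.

A0 = {0}
A1: add {4, 5} — 4 (Eve) has 4→0; 5 (Eve) has 5→0.
A2: add {3} — 3 (Adam): all of {4, 5} already in.
A3 = A2; e.g. 1 (Adam) can still go to 2. Fixed point.
Eve's winning region = {0, 3, 4, 5}.

0, 3, 4, 5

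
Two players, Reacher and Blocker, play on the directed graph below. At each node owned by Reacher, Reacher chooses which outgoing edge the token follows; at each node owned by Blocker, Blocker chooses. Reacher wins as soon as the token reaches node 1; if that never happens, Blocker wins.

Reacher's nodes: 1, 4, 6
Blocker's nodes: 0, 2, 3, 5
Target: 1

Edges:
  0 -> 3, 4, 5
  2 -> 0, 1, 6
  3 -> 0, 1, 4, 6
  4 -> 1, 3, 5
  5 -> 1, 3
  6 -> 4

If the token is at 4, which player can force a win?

A0 = {1}
A1: add {4} — 4 (Reacher) has 4→1.
4 ∈ A1, so Reacher can force the target.

Reacher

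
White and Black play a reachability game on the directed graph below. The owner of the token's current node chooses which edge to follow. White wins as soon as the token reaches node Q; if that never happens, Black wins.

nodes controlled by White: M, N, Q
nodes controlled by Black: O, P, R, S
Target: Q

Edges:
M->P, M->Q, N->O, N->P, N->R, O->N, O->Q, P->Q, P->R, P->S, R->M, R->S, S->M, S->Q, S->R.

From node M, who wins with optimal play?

White

A0 = {Q}
A1: add {M} — M (White) has M→Q.
A2 = A1; e.g. N (White) has no edge into A1. Fixed point.
M ∈ A1, so White can force the target.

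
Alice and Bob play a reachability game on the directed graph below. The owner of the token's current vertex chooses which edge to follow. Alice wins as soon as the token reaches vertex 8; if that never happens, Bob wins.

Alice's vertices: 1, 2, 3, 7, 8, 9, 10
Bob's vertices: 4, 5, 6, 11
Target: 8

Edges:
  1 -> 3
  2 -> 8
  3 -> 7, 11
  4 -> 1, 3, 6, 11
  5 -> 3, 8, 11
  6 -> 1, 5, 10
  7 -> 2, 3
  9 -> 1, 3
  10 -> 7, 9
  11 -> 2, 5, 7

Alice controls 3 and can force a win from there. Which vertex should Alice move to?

A0 = {8}
A1: add {2} — 2 (Alice) has 2→8.
A2: add {7} — 7 (Alice) has 7→2.
A3: add {3, 10} — 3 (Alice) has 3→7; 10 (Alice) has 10→7.
A4: add {1, 9} — 1 (Alice) has 1→3; 9 (Alice) has 9→3.
A5 = A4; e.g. 4 (Bob) can still go to 6. Fixed point.
From 3, successor 7 is in the attractor (rank 2); the other successor 11 is not.

7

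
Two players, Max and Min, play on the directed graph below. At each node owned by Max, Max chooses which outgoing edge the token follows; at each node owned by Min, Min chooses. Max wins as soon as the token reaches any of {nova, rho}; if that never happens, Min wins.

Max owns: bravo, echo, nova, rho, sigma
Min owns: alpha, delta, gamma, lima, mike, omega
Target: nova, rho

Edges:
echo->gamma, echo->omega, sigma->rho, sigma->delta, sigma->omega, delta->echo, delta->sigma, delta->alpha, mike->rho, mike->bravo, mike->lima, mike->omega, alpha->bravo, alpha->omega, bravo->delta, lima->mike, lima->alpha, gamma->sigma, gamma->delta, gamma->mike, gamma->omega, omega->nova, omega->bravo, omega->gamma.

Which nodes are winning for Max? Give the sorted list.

A0 = {nova, rho}
A1: add {sigma} — sigma (Max) has sigma→rho.
A2 = A1; e.g. echo (Max) has no edge into A1. Fixed point.
Max's winning region = {nova, rho, sigma}.

nova, rho, sigma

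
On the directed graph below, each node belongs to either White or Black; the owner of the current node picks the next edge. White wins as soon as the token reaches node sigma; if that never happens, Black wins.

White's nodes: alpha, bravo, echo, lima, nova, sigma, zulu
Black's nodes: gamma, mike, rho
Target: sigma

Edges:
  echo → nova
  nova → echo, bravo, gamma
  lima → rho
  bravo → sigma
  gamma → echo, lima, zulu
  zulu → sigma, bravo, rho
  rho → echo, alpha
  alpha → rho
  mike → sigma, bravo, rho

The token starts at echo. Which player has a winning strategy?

White

A0 = {sigma}
A1: add {bravo, zulu} — bravo (White) has bravo→sigma; zulu (White) has zulu→sigma.
A2: add {nova} — nova (White) has nova→bravo.
A3: add {echo} — echo (White) has echo→nova.
A4 = A3; e.g. lima (White) has no edge into A3. Fixed point.
echo ∈ A3, so White can force the target.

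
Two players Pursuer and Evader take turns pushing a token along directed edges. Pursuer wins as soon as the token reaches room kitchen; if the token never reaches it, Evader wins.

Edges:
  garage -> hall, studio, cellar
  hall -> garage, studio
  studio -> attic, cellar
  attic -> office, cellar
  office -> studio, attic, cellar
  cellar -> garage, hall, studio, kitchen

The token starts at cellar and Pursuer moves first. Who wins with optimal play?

Pursuer

Track states (vertex, player-to-move).
A0 = {(kitchen,Pursuer), (kitchen,Evader)}
A1: add {(cellar,Pursuer)}.
(cellar,Pursuer) ∈ A1 ⇒ Pursuer forces the target.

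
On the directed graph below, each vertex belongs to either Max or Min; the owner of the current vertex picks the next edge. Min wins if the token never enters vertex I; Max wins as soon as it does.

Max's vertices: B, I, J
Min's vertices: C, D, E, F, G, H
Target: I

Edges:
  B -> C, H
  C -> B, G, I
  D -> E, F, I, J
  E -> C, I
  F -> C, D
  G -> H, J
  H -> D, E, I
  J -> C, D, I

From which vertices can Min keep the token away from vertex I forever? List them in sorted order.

A0 = {I}
A1: add {J} — J (Max) has J→I.
A2 = A1; e.g. B (Max) has no edge into A1. Fixed point.
Max's attractor = {I, J}; Min avoids the target exactly from the complement.

B, C, D, E, F, G, H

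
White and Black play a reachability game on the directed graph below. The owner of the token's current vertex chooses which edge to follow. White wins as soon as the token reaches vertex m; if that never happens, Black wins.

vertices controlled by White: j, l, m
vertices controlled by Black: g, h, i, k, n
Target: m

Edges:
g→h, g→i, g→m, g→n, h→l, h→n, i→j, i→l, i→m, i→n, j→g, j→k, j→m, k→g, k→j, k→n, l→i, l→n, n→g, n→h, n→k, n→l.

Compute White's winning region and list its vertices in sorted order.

j, m

A0 = {m}
A1: add {j} — j (White) has j→m.
A2 = A1; e.g. g (Black) can still go to h. Fixed point.
White's winning region = {j, m}.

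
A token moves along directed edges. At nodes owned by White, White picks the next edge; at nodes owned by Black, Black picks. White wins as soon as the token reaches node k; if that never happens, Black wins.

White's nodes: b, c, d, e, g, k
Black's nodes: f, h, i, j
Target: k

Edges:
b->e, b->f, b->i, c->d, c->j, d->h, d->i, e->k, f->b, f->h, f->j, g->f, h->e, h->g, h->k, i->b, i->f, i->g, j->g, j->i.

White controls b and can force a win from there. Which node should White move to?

A0 = {k}
A1: add {e} — e (White) has e→k.
A2: add {b} — b (White) has b→e.
A3 = A2; e.g. c (White) has no edge into A2. Fixed point.
From b, successor e is in the attractor (rank 1); the other successors f, i are not.

e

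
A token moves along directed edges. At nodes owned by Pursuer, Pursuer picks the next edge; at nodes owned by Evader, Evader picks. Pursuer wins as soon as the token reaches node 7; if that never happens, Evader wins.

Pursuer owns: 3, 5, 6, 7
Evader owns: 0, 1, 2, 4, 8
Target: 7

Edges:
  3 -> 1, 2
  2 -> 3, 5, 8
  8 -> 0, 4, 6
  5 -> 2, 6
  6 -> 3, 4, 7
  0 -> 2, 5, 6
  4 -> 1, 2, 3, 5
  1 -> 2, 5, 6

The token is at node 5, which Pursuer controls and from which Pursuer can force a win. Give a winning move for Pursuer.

6

A0 = {7}
A1: add {6} — 6 (Pursuer) has 6→7.
A2: add {5} — 5 (Pursuer) has 5→6.
A3 = A2; e.g. 0 (Evader) can still go to 2. Fixed point.
From 5, successor 6 is in the attractor (rank 1); the other successor 2 is not.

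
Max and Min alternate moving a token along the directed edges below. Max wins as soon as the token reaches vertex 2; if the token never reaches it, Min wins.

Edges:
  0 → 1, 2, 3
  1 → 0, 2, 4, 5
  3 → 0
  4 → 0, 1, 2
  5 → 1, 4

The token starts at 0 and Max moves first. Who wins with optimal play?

Max

Track states (vertex, player-to-move).
A0 = {(2,Max), (2,Min)}
A1: add {(0,Max), (1,Max), (4,Max)}.
(0,Max) ∈ A1 ⇒ Max forces the target.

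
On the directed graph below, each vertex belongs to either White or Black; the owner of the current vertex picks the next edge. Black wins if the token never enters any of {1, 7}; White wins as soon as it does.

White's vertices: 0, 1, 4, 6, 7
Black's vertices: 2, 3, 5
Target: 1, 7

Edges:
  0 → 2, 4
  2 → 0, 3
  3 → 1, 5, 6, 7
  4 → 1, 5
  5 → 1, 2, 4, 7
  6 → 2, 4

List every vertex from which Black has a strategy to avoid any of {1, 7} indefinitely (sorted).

A0 = {1, 7}
A1: add {4} — 4 (White) has 4→1.
A2: add {0, 6} — 0 (White) has 0→4; 6 (White) has 6→4.
A3 = A2; e.g. 2 (Black) can still go to 3. Fixed point.
White's attractor = {0, 1, 4, 6, 7}; Black avoids the target exactly from the complement.

2, 3, 5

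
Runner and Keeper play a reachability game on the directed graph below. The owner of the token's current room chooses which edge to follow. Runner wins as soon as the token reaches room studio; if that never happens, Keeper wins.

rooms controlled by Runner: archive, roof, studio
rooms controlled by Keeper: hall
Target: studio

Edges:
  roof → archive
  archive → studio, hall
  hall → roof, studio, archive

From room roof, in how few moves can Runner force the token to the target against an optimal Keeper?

2

A0 = {studio}
A1: add {archive} — archive (Runner) has archive→studio.
A2: add {roof} — roof (Runner) has roof→archive.
roof enters the attractor at level 2, so Runner can force the target in 2 moves from there.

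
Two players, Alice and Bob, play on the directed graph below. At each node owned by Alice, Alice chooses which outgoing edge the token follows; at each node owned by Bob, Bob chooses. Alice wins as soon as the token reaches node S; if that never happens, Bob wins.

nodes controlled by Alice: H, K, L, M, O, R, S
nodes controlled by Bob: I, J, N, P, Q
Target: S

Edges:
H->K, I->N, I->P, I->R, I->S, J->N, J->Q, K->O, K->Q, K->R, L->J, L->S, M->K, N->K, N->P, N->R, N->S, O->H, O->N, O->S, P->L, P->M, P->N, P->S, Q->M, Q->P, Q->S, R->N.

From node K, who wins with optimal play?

Alice

A0 = {S}
A1: add {L, O} — L (Alice) has L→S; O (Alice) has O→S.
A2: add {K} — K (Alice) has K→O.
K ∈ A2, so Alice can force the target.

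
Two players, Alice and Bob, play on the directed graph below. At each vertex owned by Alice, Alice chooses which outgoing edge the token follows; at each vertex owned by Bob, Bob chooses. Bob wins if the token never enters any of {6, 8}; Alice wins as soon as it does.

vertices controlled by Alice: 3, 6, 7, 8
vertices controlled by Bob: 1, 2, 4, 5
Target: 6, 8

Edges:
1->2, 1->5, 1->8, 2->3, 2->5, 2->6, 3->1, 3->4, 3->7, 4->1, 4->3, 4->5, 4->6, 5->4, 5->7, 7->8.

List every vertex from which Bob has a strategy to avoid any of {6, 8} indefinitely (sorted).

A0 = {6, 8}
A1: add {7} — 7 (Alice) has 7→8.
A2: add {3} — 3 (Alice) has 3→7.
A3 = A2; e.g. 1 (Bob) can still go to 2. Fixed point.
Alice's attractor = {3, 6, 7, 8}; Bob avoids the target exactly from the complement.

1, 2, 4, 5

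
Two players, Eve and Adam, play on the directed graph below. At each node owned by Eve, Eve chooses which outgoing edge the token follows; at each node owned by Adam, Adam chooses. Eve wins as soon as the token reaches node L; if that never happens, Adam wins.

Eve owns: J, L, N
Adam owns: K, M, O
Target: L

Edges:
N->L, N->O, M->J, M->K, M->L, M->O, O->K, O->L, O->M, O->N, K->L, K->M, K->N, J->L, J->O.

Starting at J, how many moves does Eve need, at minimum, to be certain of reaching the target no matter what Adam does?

1

A0 = {L}
A1: add {J, N} — J (Eve) has J→L; N (Eve) has N→L.
A2 = A1; e.g. K (Adam) can still go to M. Fixed point.
J enters the attractor at level 1, so Eve can force the target in 1 move from there.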